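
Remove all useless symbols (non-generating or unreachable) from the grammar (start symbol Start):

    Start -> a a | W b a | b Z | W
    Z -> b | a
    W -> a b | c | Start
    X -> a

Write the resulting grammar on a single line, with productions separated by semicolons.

Start -> a a | W b a | b Z | W; Z -> b | a; W -> a b | c | Start

Generating nonterminals: {Start, W, X, Z}.
Reachable from Start after that: {Start, W, Z}.
Removed useless symbols: {X} and every production mentioning them.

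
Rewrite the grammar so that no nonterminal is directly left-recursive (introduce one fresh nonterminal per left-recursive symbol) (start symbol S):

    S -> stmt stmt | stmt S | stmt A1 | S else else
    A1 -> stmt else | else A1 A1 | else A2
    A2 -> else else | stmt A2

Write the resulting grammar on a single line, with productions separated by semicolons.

Directly left-recursive nonterminal: S.
For S: α = {else else}, β = {stmt stmt, stmt S, stmt A1}. Rewrite as S → β S' and S' → α S' | ε.

S -> stmt stmt S' | stmt S S' | stmt A1 S'; A1 -> stmt else | else A1 A1 | else A2; A2 -> else else | stmt A2; S' -> else else S' | epsilon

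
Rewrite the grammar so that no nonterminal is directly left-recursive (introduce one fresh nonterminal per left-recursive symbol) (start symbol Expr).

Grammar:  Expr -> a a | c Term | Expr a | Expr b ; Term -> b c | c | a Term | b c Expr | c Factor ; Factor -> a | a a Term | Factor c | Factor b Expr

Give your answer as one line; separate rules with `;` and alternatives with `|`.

Expr -> a a Expr1 | c Term Expr1; Term -> b c | c | a Term | b c Expr | c Factor; Factor -> a Factor1 | a a Term Factor1; Expr1 -> a Expr1 | b Expr1 | ε; Factor1 -> c Factor1 | b Expr Factor1 | ε

Expr, Factor are directly left-recursive.
For Expr: α = {a, b}, β = {a a, c Term}. Rewrite as Expr → β Expr1 and Expr1 → α Expr1 | ε.
For Factor: α = {c, b Expr}, β = {a, a a Term}. Rewrite as Factor → β Factor1 and Factor1 → α Factor1 | ε.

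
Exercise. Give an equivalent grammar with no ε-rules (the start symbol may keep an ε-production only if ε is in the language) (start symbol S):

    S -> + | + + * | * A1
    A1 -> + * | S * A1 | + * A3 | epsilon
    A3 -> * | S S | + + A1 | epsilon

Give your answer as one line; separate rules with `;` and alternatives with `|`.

The nullable symbols are {A1, A3}.
ε ∉ L(G), so no ε-production is kept.
Add the nullable-subset variants: S → * A1 gives * A1 | *. A1 → S * A1 gives S * A1 | S *. A3 → + + A1 gives + + A1 | + +.

S -> + | + + * | * A1 | *; A1 -> + * | S * A1 | S * | + * A3; A3 -> * | S S | + + A1 | + +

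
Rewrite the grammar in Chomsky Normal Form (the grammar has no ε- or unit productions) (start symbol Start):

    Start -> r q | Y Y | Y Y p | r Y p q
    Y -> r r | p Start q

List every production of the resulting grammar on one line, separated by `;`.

Start -> X1 X2 | Y Y | Y Y1 | X1 Y2; Y -> X1 X1 | X3 Y4; X1 -> r; X2 -> q; X3 -> p; Y1 -> Y X3; Y2 -> Y Y3; Y3 -> X3 X2; Y4 -> Start X2

Introduce a nonterminal for each terminal appearing in a rule of length ≥ 2: X1 → r, X2 → q, X3 → p.
Binarize each right-hand side of length ≥ 3 by chaining fresh nonterminals (Y1, Y2, …): affected rules were Start → Y Y X3; Start → X1 Y X3 X2; Y → X3 Start X2.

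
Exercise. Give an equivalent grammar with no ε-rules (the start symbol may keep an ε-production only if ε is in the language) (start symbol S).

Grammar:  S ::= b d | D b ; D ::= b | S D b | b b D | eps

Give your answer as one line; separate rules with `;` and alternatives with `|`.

S ::= b d | D b | b; D ::= b | S D b | S b | b b D | b b

Nullable nonterminals: {D}.
ε ∉ L(G), so no ε-production is kept.
Expand every rule over subsets of its nullable positions: S → D b gives D b | b. D → S D b gives S D b | S b. D → b b D gives b b D | b b.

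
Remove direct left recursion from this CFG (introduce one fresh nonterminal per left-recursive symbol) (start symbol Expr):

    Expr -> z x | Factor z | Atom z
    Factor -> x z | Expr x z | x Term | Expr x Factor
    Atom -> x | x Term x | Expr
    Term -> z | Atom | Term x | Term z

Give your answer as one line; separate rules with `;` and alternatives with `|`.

Left recursion appears on Term.
For Term: α = {x, z}, β = {z, Atom}. Rewrite as Term → β Term1 and Term1 → α Term1 | ε.

Expr -> z x | Factor z | Atom z; Factor -> x z | Expr x z | x Term | Expr x Factor; Atom -> x | x Term x | Expr; Term -> z Term1 | Atom Term1; Term1 -> x Term1 | z Term1 | eps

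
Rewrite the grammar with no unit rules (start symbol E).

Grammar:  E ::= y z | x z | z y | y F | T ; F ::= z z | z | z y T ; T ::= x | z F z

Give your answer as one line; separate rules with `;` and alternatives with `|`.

Unit pairs: E ⇒* {T}.
For each unit pair (A, B), copy every non-unit production of B to A, then drop all unit productions.

E ::= y z | x z | z y | y F | x | z F z; F ::= z z | z | z y T; T ::= x | z F z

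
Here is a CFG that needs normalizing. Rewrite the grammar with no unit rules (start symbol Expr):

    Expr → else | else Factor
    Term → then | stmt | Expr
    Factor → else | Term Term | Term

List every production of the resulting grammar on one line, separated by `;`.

Expr → else | else Factor; Term → then | stmt | else | else Factor; Factor → then | stmt | else | Term Term | else Factor

Unit pairs: Factor ⇒* {Expr, Term}; Term ⇒* {Expr}.
For each unit pair (A, B), copy every non-unit production of B to A, then drop all unit productions.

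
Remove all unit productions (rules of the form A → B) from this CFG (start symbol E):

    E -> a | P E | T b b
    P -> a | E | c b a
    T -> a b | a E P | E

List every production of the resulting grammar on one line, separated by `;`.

Unit pairs: P ⇒* {E}; T ⇒* {E}.
Replace each nonterminal's rules with the union of the non-unit rules of every nonterminal it unit-derives.

E -> a | P E | T b b; P -> a | P E | T b b | c b a; T -> a | P E | T b b | a b | a E P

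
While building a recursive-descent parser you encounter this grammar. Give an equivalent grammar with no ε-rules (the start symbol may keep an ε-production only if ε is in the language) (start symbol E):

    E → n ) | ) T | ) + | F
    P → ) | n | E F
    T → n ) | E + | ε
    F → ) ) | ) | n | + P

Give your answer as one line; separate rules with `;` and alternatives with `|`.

Nullable set = {T}.
ε ∉ L(G), so no ε-production is kept.
Expand every rule over subsets of its nullable positions: E → ) T gives ) T | ).

E → n ) | ) T | ) | ) + | F; P → ) | n | E F; T → n ) | E +; F → ) ) | ) | n | + P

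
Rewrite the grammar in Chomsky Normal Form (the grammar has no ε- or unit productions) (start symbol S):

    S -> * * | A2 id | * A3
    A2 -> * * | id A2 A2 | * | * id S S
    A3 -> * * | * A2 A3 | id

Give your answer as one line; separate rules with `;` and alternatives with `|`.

S -> X1 X1 | A2 X2 | X1 A3; A2 -> X1 X1 | X2 Y1 | * | X1 Y2; A3 -> X1 X1 | X1 Y4 | id; X1 -> *; X2 -> id; Y1 -> A2 A2; Y2 -> X2 Y3; Y3 -> S S; Y4 -> A2 A3

Introduce a nonterminal for each terminal appearing in a rule of length ≥ 2: X1 → *, X2 → id.
Binarize each right-hand side of length ≥ 3 by chaining fresh nonterminals (Y1, Y2, …): affected rules were A2 → X2 A2 A2; A2 → X1 X2 S S; A3 → X1 A2 A3.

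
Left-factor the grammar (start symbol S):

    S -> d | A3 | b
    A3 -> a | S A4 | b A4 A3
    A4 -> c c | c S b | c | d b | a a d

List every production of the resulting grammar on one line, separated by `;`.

A4 has alternatives sharing prefix 'c': factor to A4 → c A4' with A4' → c | S b | ε.

S -> d | A3 | b; A3 -> a | S A4 | b A4 A3; A4 -> d b | a a d | c A4'; A4' -> c | S b | ε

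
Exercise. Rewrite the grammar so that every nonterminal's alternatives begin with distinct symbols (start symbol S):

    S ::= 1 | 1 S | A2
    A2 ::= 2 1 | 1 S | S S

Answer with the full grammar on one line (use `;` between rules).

S has alternatives sharing prefix '1': factor to S → 1 S' with S' → ε | S.

S ::= A2 | 1 S'; A2 ::= 2 1 | 1 S | S S; S' ::= epsilon | S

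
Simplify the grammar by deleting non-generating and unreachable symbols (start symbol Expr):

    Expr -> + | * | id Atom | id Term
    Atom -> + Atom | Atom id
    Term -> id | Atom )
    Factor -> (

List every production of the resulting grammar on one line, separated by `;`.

Expr -> + | * | id Term; Term -> id

Generating nonterminals: {Expr, Factor, Term}.
Reachable from Expr after that: {Expr, Term}.
Removed useless symbols: {Atom, Factor} and every production mentioning them.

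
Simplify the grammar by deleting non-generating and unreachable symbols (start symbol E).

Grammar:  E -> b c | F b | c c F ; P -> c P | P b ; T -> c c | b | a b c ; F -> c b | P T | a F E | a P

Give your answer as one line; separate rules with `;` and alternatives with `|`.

Generating nonterminals: {E, F, T}.
Reachable from E after that: {E, F}.
Removed useless symbols: {P, T} and every production mentioning them.

E -> b c | F b | c c F; F -> c b | a F E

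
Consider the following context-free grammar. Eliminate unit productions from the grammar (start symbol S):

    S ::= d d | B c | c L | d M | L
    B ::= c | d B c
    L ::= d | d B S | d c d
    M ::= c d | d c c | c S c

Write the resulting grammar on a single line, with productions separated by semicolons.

S ::= d | d B S | d c d | d d | B c | c L | d M; B ::= c | d B c; L ::= d | d B S | d c d; M ::= c d | d c c | c S c

Unit pairs: S ⇒* {L}.
For every A with A ⇒* B via unit rules, add B's non-unit alternatives to A; then delete every rule of the form X → Y.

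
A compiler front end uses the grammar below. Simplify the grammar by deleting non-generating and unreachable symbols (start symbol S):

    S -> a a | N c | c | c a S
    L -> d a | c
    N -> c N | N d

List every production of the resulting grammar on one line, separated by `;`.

S -> a a | c | c a S

Generating nonterminals: {L, S}.
Reachable from S after that: {S}.
Removed useless symbols: {L, N} and every production mentioning them.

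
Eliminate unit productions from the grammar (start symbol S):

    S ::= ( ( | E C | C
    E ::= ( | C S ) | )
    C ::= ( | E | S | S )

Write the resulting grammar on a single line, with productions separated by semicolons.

Unit pairs: C ⇒* {E, S}; S ⇒* {C, E}.
For each unit pair (A, B), copy every non-unit production of B to A, then drop all unit productions.

S ::= ( | C S ) | ) | S ) | ( ( | E C; E ::= ( | C S ) | ); C ::= ( | C S ) | ) | S ) | ( ( | E C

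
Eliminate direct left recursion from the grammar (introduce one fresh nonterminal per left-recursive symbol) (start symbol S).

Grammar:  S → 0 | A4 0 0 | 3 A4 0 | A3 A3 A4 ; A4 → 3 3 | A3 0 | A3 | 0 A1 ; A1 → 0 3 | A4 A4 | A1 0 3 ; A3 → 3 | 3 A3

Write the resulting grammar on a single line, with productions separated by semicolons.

S → 0 | A4 0 0 | 3 A4 0 | A3 A3 A4; A4 → 3 3 | A3 0 | A3 | 0 A1; A1 → 0 3 A1' | A4 A4 A1'; A3 → 3 | 3 A3; A1' → 0 3 A1' | ε

Directly left-recursive nonterminal: A1.
For A1: α = {0 3}, β = {0 3, A4 A4}. Rewrite as A1 → β A1' and A1' → α A1' | ε.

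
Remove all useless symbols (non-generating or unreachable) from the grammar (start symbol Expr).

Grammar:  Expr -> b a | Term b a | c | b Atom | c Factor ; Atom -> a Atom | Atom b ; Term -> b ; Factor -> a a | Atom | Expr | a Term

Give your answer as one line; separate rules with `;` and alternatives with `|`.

Generating nonterminals: {Expr, Factor, Term}.
Reachable from Expr after that: {Expr, Factor, Term}.
Removed useless symbols: {Atom} and every production mentioning them.

Expr -> b a | Term b a | c | c Factor; Term -> b; Factor -> a a | Expr | a Term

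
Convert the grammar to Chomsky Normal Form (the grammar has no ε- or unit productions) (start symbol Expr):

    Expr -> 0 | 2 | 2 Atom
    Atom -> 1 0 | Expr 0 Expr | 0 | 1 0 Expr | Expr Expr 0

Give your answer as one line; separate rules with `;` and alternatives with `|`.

Introduce a nonterminal for each terminal appearing in a rule of length ≥ 2: X1 → 2, X2 → 1, X3 → 0.
Binarize each right-hand side of length ≥ 3 by chaining fresh nonterminals (Y1, Y2, …): affected rules were Atom → Expr X3 Expr; Atom → X2 X3 Expr; Atom → Expr Expr X3.

Expr -> 0 | 2 | X1 Atom; Atom -> X2 X3 | Expr Y1 | 0 | X2 Y2 | Expr Y3; X1 -> 2; X2 -> 1; X3 -> 0; Y1 -> X3 Expr; Y2 -> X3 Expr; Y3 -> Expr X3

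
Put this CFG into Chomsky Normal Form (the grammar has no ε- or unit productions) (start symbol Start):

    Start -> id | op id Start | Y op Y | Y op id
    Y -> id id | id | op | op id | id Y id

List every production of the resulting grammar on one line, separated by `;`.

Introduce a nonterminal for each terminal appearing in a rule of length ≥ 2: X1 → op, X2 → id.
Binarize each right-hand side of length ≥ 3 by chaining fresh nonterminals (Y1, Y2, …): affected rules were Start → X1 X2 Start; Start → Y X1 Y; Start → Y X1 X2; Y → X2 Y X2.

Start -> id | X1 Y1 | Y Y2 | Y Y3; Y -> X2 X2 | id | op | X1 X2 | X2 Y4; X1 -> op; X2 -> id; Y1 -> X2 Start; Y2 -> X1 Y; Y3 -> X1 X2; Y4 -> Y X2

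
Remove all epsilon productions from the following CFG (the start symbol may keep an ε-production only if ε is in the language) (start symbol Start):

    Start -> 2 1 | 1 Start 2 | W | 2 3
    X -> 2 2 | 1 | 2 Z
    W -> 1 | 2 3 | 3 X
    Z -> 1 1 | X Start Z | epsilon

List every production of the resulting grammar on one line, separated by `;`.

The nullable symbols are {Z}.
ε ∉ L(G), so no ε-production is kept.
Expand every rule over subsets of its nullable positions: X → 2 Z gives 2 Z | 2. Z → X Start Z gives X Start Z | X Start.

Start -> 2 1 | 1 Start 2 | W | 2 3; X -> 2 2 | 1 | 2 Z | 2; W -> 1 | 2 3 | 3 X; Z -> 1 1 | X Start Z | X Start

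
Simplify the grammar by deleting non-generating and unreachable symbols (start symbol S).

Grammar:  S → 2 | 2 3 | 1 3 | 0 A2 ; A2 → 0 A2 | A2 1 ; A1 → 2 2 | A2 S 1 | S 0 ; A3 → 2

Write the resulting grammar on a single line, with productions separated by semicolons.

S → 2 | 2 3 | 1 3

Generating nonterminals: {A1, A3, S}.
Reachable from S after that: {S}.
Removed useless symbols: {A1, A2, A3} and every production mentioning them.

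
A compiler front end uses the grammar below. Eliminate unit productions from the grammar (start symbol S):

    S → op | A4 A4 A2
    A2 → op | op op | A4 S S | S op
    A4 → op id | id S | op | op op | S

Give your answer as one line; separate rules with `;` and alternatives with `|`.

S → op | A4 A4 A2; A2 → op | op op | A4 S S | S op; A4 → op id | id S | op | op op | A4 A4 A2

Unit pairs: A4 ⇒* {S}.
For every A with A ⇒* B via unit rules, add B's non-unit alternatives to A; then delete every rule of the form X → Y.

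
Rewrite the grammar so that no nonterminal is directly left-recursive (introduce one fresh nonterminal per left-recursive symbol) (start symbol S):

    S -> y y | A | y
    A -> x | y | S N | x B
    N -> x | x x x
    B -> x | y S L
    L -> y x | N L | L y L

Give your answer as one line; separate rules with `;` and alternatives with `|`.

L is directly left-recursive.
For L: α = {y L}, β = {y x, N L}. Rewrite as L → β L' and L' → α L' | ε.

S -> y y | A | y; A -> x | y | S N | x B; N -> x | x x x; B -> x | y S L; L -> y x L' | N L L'; L' -> y L L' | ε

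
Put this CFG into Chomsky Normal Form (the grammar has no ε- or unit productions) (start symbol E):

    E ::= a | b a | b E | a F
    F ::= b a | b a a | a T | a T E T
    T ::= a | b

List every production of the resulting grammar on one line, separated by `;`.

Introduce a nonterminal for each terminal appearing in a rule of length ≥ 2: X1 → b, X2 → a.
Binarize each right-hand side of length ≥ 3 by chaining fresh nonterminals (Y1, Y2, …): affected rules were F → X1 X2 X2; F → X2 T E T.

E ::= a | X1 X2 | X1 E | X2 F; F ::= X1 X2 | X1 Y1 | X2 T | X2 Y2; T ::= a | b; X1 ::= b; X2 ::= a; Y1 ::= X2 X2; Y2 ::= T Y3; Y3 ::= E T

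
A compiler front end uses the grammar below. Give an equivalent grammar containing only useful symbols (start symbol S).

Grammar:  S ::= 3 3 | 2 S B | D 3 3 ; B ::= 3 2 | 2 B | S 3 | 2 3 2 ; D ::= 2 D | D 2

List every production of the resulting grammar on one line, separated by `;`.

S ::= 3 3 | 2 S B; B ::= 3 2 | 2 B | S 3 | 2 3 2

Generating nonterminals: {B, S}.
Reachable from S after that: {B, S}.
Removed useless symbols: {D} and every production mentioning them.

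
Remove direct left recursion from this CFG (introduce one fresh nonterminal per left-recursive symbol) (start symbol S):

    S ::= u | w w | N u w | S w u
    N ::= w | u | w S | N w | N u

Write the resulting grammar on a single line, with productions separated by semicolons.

Directly left-recursive nonterminals: S, N.
For S: α = {w u}, β = {u, w w, N u w}. Rewrite as S → β S' and S' → α S' | ε.
For N: α = {w, u}, β = {w, u, w S}. Rewrite as N → β N' and N' → α N' | ε.

S ::= u S' | w w S' | N u w S'; N ::= w N' | u N' | w S N'; S' ::= w u S' | ε; N' ::= w N' | u N' | ε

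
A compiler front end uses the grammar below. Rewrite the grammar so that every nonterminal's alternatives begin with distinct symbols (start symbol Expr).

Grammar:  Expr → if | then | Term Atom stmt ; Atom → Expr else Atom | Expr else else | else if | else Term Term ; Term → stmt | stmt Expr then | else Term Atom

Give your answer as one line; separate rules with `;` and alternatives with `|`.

Atom has alternatives sharing prefix 'Expr else': factor to Atom → Expr else Atom1 with Atom1 → Atom | else.
Atom has alternatives sharing prefix 'else': factor to Atom → else Atom2 with Atom2 → if | Term Term.
Term has alternatives sharing prefix 'stmt': factor to Term → stmt Term1 with Term1 → ε | Expr then.

Expr → if | then | Term Atom stmt; Atom → Expr else Atom1 | else Atom2; Term → else Term Atom | stmt Term1; Atom1 → Atom | else; Atom2 → if | Term Term; Term1 → ε | Expr then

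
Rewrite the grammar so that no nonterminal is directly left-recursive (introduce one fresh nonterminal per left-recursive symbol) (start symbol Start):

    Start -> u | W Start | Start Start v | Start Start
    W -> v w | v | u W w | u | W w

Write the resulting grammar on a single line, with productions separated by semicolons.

Start -> u Start1 | W Start Start1; W -> v w W1 | v W1 | u W w W1 | u W1; Start1 -> Start v Start1 | Start Start1 | ε; W1 -> w W1 | ε

Directly left-recursive nonterminals: Start, W.
For Start: α = {Start v, Start}, β = {u, W Start}. Rewrite as Start → β Start1 and Start1 → α Start1 | ε.
For W: α = {w}, β = {v w, v, u W w, u}. Rewrite as W → β W1 and W1 → α W1 | ε.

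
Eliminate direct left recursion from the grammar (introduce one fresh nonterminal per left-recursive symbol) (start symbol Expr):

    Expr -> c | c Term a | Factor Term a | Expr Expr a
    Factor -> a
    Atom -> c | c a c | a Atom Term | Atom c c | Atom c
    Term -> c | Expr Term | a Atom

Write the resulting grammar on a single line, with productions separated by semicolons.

Left recursion appears on Expr, Atom.
For Expr: α = {Expr a}, β = {c, c Term a, Factor Term a}. Rewrite as Expr → β Expr1 and Expr1 → α Expr1 | ε.
For Atom: α = {c c, c}, β = {c, c a c, a Atom Term}. Rewrite as Atom → β Atom1 and Atom1 → α Atom1 | ε.

Expr -> c Expr1 | c Term a Expr1 | Factor Term a Expr1; Factor -> a; Atom -> c Atom1 | c a c Atom1 | a Atom Term Atom1; Term -> c | Expr Term | a Atom; Expr1 -> Expr a Expr1 | ε; Atom1 -> c c Atom1 | c Atom1 | ε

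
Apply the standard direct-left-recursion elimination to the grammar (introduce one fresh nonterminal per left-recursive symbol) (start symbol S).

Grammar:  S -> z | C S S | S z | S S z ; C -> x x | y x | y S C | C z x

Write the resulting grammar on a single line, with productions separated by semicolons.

Directly left-recursive nonterminals: S, C.
For S: α = {z, S z}, β = {z, C S S}. Rewrite as S → β S' and S' → α S' | ε.
For C: α = {z x}, β = {x x, y x, y S C}. Rewrite as C → β C' and C' → α C' | ε.

S -> z S' | C S S S'; C -> x x C' | y x C' | y S C C'; S' -> z S' | S z S' | ε; C' -> z x C' | ε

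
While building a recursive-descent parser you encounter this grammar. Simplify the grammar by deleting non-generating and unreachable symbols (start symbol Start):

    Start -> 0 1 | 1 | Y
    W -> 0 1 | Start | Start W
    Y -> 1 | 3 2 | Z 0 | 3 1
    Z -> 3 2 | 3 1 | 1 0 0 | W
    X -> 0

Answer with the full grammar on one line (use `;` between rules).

Generating nonterminals: {Start, W, X, Y, Z}.
Reachable from Start after that: {Start, W, Y, Z}.
Removed useless symbols: {X} and every production mentioning them.

Start -> 0 1 | 1 | Y; W -> 0 1 | Start | Start W; Y -> 1 | 3 2 | Z 0 | 3 1; Z -> 3 2 | 3 1 | 1 0 0 | W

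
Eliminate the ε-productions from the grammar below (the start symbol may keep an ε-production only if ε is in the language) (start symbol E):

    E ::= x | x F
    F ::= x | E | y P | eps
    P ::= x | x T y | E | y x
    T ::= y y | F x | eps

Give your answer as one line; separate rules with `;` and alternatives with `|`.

Nullable set = {F, T}.
ε ∉ L(G), so no ε-production is kept.
Add the nullable-subset variants: P → x T y gives x T y | x y. T → F x gives F x | x.

E ::= x | x F; F ::= x | E | y P; P ::= x | x T y | x y | E | y x; T ::= y y | F x | x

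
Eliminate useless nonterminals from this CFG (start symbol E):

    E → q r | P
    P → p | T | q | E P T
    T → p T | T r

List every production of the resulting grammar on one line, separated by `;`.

E → q r | P; P → p | q

Generating nonterminals: {E, P}.
Reachable from E after that: {E, P}.
Removed useless symbols: {T} and every production mentioning them.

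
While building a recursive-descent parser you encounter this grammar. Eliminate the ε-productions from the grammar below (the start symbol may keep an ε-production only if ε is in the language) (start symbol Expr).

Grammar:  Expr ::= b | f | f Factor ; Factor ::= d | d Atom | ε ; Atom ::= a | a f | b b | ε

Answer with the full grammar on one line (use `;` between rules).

Expr ::= b | f | f Factor; Factor ::= d | d Atom; Atom ::= a | a f | b b

Nullable set = {Atom, Factor}.
ε ∉ L(G), so no ε-production is kept.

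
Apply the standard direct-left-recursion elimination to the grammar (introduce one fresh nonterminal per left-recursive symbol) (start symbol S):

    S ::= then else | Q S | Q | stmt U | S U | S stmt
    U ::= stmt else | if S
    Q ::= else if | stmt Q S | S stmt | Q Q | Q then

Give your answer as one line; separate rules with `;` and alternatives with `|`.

S ::= then else S' | Q S S' | Q S' | stmt U S'; U ::= stmt else | if S; Q ::= else if Q' | stmt Q S Q' | S stmt Q'; S' ::= U S' | stmt S' | ε; Q' ::= Q Q' | then Q' | ε

Left recursion appears on S, Q.
For S: α = {U, stmt}, β = {then else, Q S, Q, stmt U}. Rewrite as S → β S' and S' → α S' | ε.
For Q: α = {Q, then}, β = {else if, stmt Q S, S stmt}. Rewrite as Q → β Q' and Q' → α Q' | ε.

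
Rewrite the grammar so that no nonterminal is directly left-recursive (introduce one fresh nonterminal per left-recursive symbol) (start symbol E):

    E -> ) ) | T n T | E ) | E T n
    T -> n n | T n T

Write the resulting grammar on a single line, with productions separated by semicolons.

E -> ) ) E' | T n T E'; T -> n n T'; E' -> ) E' | T n E' | eps; T' -> n T T' | eps

Left recursion appears on E, T.
For E: α = {), T n}, β = {) ), T n T}. Rewrite as E → β E' and E' → α E' | ε.
For T: α = {n T}, β = {n n}. Rewrite as T → β T' and T' → α T' | ε.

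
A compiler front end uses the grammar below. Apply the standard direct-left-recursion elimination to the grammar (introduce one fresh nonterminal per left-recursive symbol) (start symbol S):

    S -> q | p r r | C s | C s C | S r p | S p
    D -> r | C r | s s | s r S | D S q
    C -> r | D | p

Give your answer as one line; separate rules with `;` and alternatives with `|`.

S -> q S' | p r r S' | C s S' | C s C S'; D -> r D' | C r D' | s s D' | s r S D'; C -> r | D | p; S' -> r p S' | p S' | ε; D' -> S q D' | ε

Left recursion appears on S, D.
For S: α = {r p, p}, β = {q, p r r, C s, C s C}. Rewrite as S → β S' and S' → α S' | ε.
For D: α = {S q}, β = {r, C r, s s, s r S}. Rewrite as D → β D' and D' → α D' | ε.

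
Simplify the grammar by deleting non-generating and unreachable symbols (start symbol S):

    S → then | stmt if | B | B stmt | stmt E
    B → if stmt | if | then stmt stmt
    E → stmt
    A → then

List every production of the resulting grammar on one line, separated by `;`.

Generating nonterminals: {A, B, E, S}.
Reachable from S after that: {B, E, S}.
Removed useless symbols: {A} and every production mentioning them.

S → then | stmt if | B | B stmt | stmt E; B → if stmt | if | then stmt stmt; E → stmt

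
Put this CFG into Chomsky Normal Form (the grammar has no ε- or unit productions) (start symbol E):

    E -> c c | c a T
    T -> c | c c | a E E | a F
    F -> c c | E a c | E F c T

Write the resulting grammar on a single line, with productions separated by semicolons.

Introduce a nonterminal for each terminal appearing in a rule of length ≥ 2: X1 → c, X2 → a.
Binarize each right-hand side of length ≥ 3 by chaining fresh nonterminals (Y1, Y2, …): affected rules were E → X1 X2 T; T → X2 E E; F → E X2 X1; F → E F X1 T.

E -> X1 X1 | X1 Y1; T -> c | X1 X1 | X2 Y2 | X2 F; F -> X1 X1 | E Y3 | E Y4; X1 -> c; X2 -> a; Y1 -> X2 T; Y2 -> E E; Y3 -> X2 X1; Y4 -> F Y5; Y5 -> X1 T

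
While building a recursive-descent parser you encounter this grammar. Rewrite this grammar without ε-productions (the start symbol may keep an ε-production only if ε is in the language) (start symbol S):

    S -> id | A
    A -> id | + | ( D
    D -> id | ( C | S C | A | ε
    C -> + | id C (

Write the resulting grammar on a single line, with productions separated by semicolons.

S -> id | A; A -> id | + | ( D | (; D -> id | ( C | S C | A; C -> + | id C (

The nullable symbols are {D}.
ε ∉ L(G), so no ε-production is kept.
For each production, add variants omitting each subset of nullable occurrences: A → ( D gives ( D | (.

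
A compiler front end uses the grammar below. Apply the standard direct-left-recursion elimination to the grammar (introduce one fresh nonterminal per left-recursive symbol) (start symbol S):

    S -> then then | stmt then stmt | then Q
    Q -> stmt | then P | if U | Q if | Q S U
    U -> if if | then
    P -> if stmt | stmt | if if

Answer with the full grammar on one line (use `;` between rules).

Q is directly left-recursive.
For Q: α = {if, S U}, β = {stmt, then P, if U}. Rewrite as Q → β Q' and Q' → α Q' | ε.

S -> then then | stmt then stmt | then Q; Q -> stmt Q' | then P Q' | if U Q'; U -> if if | then; P -> if stmt | stmt | if if; Q' -> if Q' | S U Q' | ε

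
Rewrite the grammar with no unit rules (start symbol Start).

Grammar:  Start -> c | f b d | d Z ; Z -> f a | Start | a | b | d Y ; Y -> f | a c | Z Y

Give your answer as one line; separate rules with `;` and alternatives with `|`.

Start -> c | f b d | d Z; Z -> f a | a | b | d Y | c | f b d | d Z; Y -> f | a c | Z Y

Unit pairs: Z ⇒* {Start}.
For each unit pair (A, B), copy every non-unit production of B to A, then drop all unit productions.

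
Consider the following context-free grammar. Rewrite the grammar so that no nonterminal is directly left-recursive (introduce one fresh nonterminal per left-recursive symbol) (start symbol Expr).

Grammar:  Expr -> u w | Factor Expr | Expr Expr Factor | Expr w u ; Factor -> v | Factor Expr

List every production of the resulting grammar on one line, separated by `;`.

Expr -> u w Expr1 | Factor Expr Expr1; Factor -> v Factor1; Expr1 -> Expr Factor Expr1 | w u Expr1 | ε; Factor1 -> Expr Factor1 | ε

Expr, Factor are directly left-recursive.
For Expr: α = {Expr Factor, w u}, β = {u w, Factor Expr}. Rewrite as Expr → β Expr1 and Expr1 → α Expr1 | ε.
For Factor: α = {Expr}, β = {v}. Rewrite as Factor → β Factor1 and Factor1 → α Factor1 | ε.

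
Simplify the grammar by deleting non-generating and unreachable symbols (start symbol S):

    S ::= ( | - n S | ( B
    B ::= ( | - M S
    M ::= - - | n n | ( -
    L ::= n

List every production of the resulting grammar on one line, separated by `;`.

Generating nonterminals: {B, L, M, S}.
Reachable from S after that: {B, M, S}.
Removed useless symbols: {L} and every production mentioning them.

S ::= ( | - n S | ( B; B ::= ( | - M S; M ::= - - | n n | ( -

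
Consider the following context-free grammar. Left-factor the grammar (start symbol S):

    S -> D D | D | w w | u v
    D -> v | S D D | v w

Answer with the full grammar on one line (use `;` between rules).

S has alternatives sharing prefix 'D': factor to S → D S' with S' → D | ε.
D has alternatives sharing prefix 'v': factor to D → v D' with D' → ε | w.

S -> w w | u v | D S'; D -> S D D | v D'; S' -> D | ε; D' -> ε | w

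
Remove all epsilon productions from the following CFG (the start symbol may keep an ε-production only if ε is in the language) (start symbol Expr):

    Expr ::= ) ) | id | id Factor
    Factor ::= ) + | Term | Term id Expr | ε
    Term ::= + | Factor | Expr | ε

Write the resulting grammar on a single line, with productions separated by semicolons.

Nullable nonterminals: {Factor, Term}.
ε ∉ L(G), so no ε-production is kept.
Add the nullable-subset variants: Factor → Term id Expr gives Term id Expr | id Expr.

Expr ::= ) ) | id | id Factor; Factor ::= ) + | Term | Term id Expr | id Expr; Term ::= + | Factor | Expr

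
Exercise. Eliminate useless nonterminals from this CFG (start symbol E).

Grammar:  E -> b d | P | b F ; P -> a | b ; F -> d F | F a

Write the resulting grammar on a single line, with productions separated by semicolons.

Generating nonterminals: {E, P}.
Reachable from E after that: {E, P}.
Removed useless symbols: {F} and every production mentioning them.

E -> b d | P; P -> a | b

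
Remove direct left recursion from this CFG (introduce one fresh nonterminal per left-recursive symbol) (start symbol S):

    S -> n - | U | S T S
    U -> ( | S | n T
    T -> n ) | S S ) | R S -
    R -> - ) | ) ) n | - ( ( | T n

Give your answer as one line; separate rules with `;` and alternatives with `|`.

Left recursion appears on S.
For S: α = {T S}, β = {n -, U}. Rewrite as S → β S' and S' → α S' | ε.

S -> n - S' | U S'; U -> ( | S | n T; T -> n ) | S S ) | R S -; R -> - ) | ) ) n | - ( ( | T n; S' -> T S S' | ε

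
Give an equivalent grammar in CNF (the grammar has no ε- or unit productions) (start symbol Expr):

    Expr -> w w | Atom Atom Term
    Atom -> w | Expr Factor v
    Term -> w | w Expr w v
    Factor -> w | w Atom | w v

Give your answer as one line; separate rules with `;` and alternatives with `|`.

Expr -> X1 X1 | Atom Y1; Atom -> w | Expr Y2; Term -> w | X1 Y3; Factor -> w | X1 Atom | X1 X2; X1 -> w; X2 -> v; Y1 -> Atom Term; Y2 -> Factor X2; Y3 -> Expr Y4; Y4 -> X1 X2

Introduce a nonterminal for each terminal appearing in a rule of length ≥ 2: X1 → w, X2 → v.
Binarize each right-hand side of length ≥ 3 by chaining fresh nonterminals (Y1, Y2, …): affected rules were Expr → Atom Atom Term; Atom → Expr Factor X2; Term → X1 Expr X1 X2.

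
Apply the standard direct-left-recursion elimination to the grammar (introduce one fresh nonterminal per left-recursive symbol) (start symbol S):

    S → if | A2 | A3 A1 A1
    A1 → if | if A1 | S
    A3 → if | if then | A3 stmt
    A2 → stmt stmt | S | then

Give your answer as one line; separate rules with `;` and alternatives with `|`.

Directly left-recursive nonterminal: A3.
For A3: α = {stmt}, β = {if, if then}. Rewrite as A3 → β A3' and A3' → α A3' | ε.

S → if | A2 | A3 A1 A1; A1 → if | if A1 | S; A3 → if A3' | if then A3'; A2 → stmt stmt | S | then; A3' → stmt A3' | ε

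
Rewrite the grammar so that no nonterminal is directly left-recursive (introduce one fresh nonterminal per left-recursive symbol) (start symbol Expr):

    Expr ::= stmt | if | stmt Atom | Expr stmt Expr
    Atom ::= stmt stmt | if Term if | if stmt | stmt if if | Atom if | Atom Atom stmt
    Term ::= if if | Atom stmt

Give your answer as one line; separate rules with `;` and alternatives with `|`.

Expr ::= stmt Expr1 | if Expr1 | stmt Atom Expr1; Atom ::= stmt stmt Atom1 | if Term if Atom1 | if stmt Atom1 | stmt if if Atom1; Term ::= if if | Atom stmt; Expr1 ::= stmt Expr Expr1 | ε; Atom1 ::= if Atom1 | Atom stmt Atom1 | ε

Directly left-recursive nonterminals: Expr, Atom.
For Expr: α = {stmt Expr}, β = {stmt, if, stmt Atom}. Rewrite as Expr → β Expr1 and Expr1 → α Expr1 | ε.
For Atom: α = {if, Atom stmt}, β = {stmt stmt, if Term if, if stmt, stmt if if}. Rewrite as Atom → β Atom1 and Atom1 → α Atom1 | ε.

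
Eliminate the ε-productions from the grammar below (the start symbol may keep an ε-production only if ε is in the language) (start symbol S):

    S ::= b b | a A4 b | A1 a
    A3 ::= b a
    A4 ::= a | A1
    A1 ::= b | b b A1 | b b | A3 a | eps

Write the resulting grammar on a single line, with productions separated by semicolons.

S ::= b b | a A4 b | a b | A1 a | a; A3 ::= b a; A4 ::= a | A1; A1 ::= b | b b A1 | b b | A3 a

Nullable set = {A1, A4}.
ε ∉ L(G), so no ε-production is kept.
For each production, add variants omitting each subset of nullable occurrences: S → a A4 b gives a A4 b | a b. S → A1 a gives A1 a | a. A1 → b b A1 gives b b A1 | b b.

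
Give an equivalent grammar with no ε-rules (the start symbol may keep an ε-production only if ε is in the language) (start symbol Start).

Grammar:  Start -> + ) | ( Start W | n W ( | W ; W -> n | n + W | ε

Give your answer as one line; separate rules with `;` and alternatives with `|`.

Start -> + ) | ( Start W | ( Start | ( W | ( | n W ( | n ( | W | ε; W -> n | n + W | n +

Nullable nonterminals: {Start, W}.
ε ∈ L(G) since Start is nullable, so keep Start → ε.
For each production, add variants omitting each subset of nullable occurrences: Start → ( Start W gives ( Start W | ( Start | ( W | (. Start → n W ( gives n W ( | n (. W → n + W gives n + W | n +.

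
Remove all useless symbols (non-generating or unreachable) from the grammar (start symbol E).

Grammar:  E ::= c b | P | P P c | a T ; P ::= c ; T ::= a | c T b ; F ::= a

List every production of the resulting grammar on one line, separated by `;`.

E ::= c b | P | P P c | a T; P ::= c; T ::= a | c T b

Generating nonterminals: {E, F, P, T}.
Reachable from E after that: {E, P, T}.
Removed useless symbols: {F} and every production mentioning them.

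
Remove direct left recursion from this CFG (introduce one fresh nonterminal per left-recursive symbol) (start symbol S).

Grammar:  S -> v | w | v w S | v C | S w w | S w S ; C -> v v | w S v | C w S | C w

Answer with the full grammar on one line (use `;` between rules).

S -> v S' | w S' | v w S S' | v C S'; C -> v v C' | w S v C'; S' -> w w S' | w S S' | epsilon; C' -> w S C' | w C' | epsilon

Directly left-recursive nonterminals: S, C.
For S: α = {w w, w S}, β = {v, w, v w S, v C}. Rewrite as S → β S' and S' → α S' | ε.
For C: α = {w S, w}, β = {v v, w S v}. Rewrite as C → β C' and C' → α C' | ε.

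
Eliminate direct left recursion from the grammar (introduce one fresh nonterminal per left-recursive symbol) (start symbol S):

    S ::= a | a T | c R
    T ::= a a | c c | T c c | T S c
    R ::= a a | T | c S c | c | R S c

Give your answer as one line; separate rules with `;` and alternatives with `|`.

Directly left-recursive nonterminals: T, R.
For T: α = {c c, S c}, β = {a a, c c}. Rewrite as T → β T' and T' → α T' | ε.
For R: α = {S c}, β = {a a, T, c S c, c}. Rewrite as R → β R' and R' → α R' | ε.

S ::= a | a T | c R; T ::= a a T' | c c T'; R ::= a a R' | T R' | c S c R' | c R'; T' ::= c c T' | S c T' | epsilon; R' ::= S c R' | epsilon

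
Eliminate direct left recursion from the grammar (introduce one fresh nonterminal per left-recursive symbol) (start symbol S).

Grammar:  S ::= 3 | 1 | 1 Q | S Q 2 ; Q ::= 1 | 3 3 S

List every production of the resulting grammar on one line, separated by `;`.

Directly left-recursive nonterminal: S.
For S: α = {Q 2}, β = {3, 1, 1 Q}. Rewrite as S → β S' and S' → α S' | ε.

S ::= 3 S' | 1 S' | 1 Q S'; Q ::= 1 | 3 3 S; S' ::= Q 2 S' | epsilon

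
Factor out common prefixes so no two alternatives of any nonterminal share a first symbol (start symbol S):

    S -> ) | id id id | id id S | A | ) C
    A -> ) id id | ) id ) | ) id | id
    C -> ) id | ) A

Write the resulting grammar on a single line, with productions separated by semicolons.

S has alternatives sharing prefix 'id id': factor to S → id id S' with S' → id | S.
S has alternatives sharing prefix ')': factor to S → ) S'' with S'' → ε | C.
A has alternatives sharing prefix ') id': factor to A → ) id A' with A' → id | ) | ε.
C has alternatives sharing prefix ')': factor to C → ) C' with C' → id | A.

S -> A | id id S' | ) S''; A -> id | ) id A'; C -> ) C'; S' -> id | S; S'' -> ε | C; A' -> id | ) | ε; C' -> id | A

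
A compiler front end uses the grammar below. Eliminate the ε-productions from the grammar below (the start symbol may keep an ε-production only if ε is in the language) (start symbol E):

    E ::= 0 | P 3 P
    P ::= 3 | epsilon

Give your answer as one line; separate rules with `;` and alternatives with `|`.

Nullable set = {P}.
ε ∉ L(G), so no ε-production is kept.
For each production, add variants omitting each subset of nullable occurrences: E → P 3 P gives P 3 P | P 3 | 3 P | 3.

E ::= 0 | P 3 P | P 3 | 3 P | 3; P ::= 3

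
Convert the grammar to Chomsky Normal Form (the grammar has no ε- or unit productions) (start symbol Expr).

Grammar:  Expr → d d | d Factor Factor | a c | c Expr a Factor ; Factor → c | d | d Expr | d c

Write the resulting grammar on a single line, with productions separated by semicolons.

Expr → X1 X1 | X1 Y1 | X2 X3 | X3 Y2; Factor → c | d | X1 Expr | X1 X3; X1 → d; X2 → a; X3 → c; Y1 → Factor Factor; Y2 → Expr Y3; Y3 → X2 Factor

Introduce a nonterminal for each terminal appearing in a rule of length ≥ 2: X1 → d, X2 → a, X3 → c.
Binarize each right-hand side of length ≥ 3 by chaining fresh nonterminals (Y1, Y2, …): affected rules were Expr → X1 Factor Factor; Expr → X3 Expr X2 Factor.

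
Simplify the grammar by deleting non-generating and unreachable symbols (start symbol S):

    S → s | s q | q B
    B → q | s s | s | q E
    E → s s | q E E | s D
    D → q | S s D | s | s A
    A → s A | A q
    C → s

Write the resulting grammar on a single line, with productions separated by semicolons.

S → s | s q | q B; B → q | s s | s | q E; E → s s | q E E | s D; D → q | S s D | s

Generating nonterminals: {B, C, D, E, S}.
Reachable from S after that: {B, D, E, S}.
Removed useless symbols: {A, C} and every production mentioning them.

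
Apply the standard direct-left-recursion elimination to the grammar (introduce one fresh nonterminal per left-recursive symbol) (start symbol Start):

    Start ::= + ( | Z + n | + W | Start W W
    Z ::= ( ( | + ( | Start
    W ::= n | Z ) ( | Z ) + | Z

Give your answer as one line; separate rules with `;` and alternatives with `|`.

Start ::= + ( Start1 | Z + n Start1 | + W Start1; Z ::= ( ( | + ( | Start; W ::= n | Z ) ( | Z ) + | Z; Start1 ::= W W Start1 | ε

Start is directly left-recursive.
For Start: α = {W W}, β = {+ (, Z + n, + W}. Rewrite as Start → β Start1 and Start1 → α Start1 | ε.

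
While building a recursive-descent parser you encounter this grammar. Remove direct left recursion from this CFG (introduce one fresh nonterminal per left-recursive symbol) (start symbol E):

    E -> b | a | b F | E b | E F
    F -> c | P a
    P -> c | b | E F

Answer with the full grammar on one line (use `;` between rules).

E -> b E' | a E' | b F E'; F -> c | P a; P -> c | b | E F; E' -> b E' | F E' | ε

Directly left-recursive nonterminal: E.
For E: α = {b, F}, β = {b, a, b F}. Rewrite as E → β E' and E' → α E' | ε.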